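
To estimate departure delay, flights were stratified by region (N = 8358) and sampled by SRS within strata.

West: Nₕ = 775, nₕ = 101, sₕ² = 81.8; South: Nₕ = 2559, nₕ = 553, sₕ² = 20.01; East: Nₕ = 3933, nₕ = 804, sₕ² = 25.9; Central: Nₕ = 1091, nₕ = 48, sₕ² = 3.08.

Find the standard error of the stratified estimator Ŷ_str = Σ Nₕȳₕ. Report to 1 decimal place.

Var(Ŷ_str) = Σₕ Nₕ²(1 − fₕ)sₕ²/nₕ.
West: 775²·(1 − 101/775)·81.8/101 = 423051.78.
South: 2559²·(1 − 553/2559)·20.01/553 = 185747.58.
East: 3933²·(1 − 804/3933)·25.9/804 = 396436.13.
Central: 1091²·(1 − 48/1091)·3.08/48 = 73016.084.
Sum = 1.0782516 × 10^6.
SE = √(1.0782516 × 10^6) = 1038.4.

1038.4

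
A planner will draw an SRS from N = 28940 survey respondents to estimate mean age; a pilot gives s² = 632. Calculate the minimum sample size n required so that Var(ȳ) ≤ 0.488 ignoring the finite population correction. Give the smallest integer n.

Without fpc, n₀ = s²/D = 632/0.488 = 1295.0820.
Rounding up, n = 1296.

1296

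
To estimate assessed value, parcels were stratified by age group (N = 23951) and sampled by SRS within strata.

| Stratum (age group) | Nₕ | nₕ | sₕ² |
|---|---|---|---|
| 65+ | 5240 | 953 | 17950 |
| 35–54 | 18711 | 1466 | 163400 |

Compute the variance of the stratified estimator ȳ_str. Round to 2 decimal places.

Var(ȳ_str) = Σₕ Wₕ²(1 − fₕ)sₕ²/nₕ with Wₕ = Nₕ/N, N = 23951.
65+: Wₕ = 0.21878001; term = 0.21878001²·(1 − 0.18187023)·17950/953 = 0.73757981.
35–54: Wₕ = 0.78121999; term = 0.78121999²·(1 − 0.07834963)·163400/1466 = 62.694722.
Sum = 63.432302.

63.43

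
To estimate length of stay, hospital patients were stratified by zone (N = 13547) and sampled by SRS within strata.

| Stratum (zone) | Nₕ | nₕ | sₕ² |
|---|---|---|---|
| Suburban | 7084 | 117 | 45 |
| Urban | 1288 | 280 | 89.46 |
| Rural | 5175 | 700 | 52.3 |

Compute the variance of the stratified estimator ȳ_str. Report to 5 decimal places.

0.11512

Var(ȳ_str) = Σₕ Wₕ²(1 − fₕ)sₕ²/nₕ with Wₕ = Nₕ/N, N = 13547.
Suburban: Wₕ = 0.52292020; term = 0.52292020²·(1 − 0.01651609)·45/117 = 0.10343434.
Urban: Wₕ = 0.09507640; term = 0.09507640²·(1 − 0.21739130)·89.46/280 = 0.0022602735.
Rural: Wₕ = 0.38200340; term = 0.38200340²·(1 − 0.13526570)·52.3/700 = 0.0094280262.
Sum = 0.11512264.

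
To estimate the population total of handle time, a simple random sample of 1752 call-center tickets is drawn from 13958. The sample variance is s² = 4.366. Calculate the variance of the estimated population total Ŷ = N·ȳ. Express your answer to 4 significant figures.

424600

Var(Ŷ) = N²·Var(ȳ) = N²·(1 − n/N)·s²/n.
f = 1752/13958 = 0.12551942; Var(ȳ) = 0.87448058·4.366/1752 = 0.0021792136.
Var(Ŷ) = 13958² · 0.0021792136 = 424566.95.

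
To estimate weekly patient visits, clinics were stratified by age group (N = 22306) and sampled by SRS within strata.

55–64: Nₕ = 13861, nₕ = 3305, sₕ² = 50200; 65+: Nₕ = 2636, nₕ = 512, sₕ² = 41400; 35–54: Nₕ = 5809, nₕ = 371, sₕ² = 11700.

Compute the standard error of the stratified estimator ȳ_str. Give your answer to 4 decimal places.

Var(ȳ_str) = Σₕ Wₕ²(1 − fₕ)sₕ²/nₕ with Wₕ = Nₕ/N, N = 22306.
55–64: Wₕ = 0.62140231; term = 0.62140231²·(1 − 0.23843879)·50200/3305 = 4.466659.
65+: Wₕ = 0.11817448; term = 0.11817448²·(1 − 0.19423369)·41400/512 = 0.90988583.
35–54: Wₕ = 0.26042320; term = 0.26042320²·(1 − 0.06386641)·11700/371 = 2.0022077.
Sum = 7.3787525.
SE = √(7.3787525) = 2.7164.

2.7164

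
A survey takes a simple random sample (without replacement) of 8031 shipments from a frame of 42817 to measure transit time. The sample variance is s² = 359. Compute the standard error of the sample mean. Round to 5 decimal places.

0.19057

Under SRS without replacement, Var(ȳ) = (1 − f)·s²/n with f = n/N = 8031/42817 = 0.18756569.
Var(ȳ) = (1 − 0.18756569)·359/8031 = 0.81243431·0.044701781 = 0.03631726.
SE(ȳ) = √(0.03631726) = 0.19057.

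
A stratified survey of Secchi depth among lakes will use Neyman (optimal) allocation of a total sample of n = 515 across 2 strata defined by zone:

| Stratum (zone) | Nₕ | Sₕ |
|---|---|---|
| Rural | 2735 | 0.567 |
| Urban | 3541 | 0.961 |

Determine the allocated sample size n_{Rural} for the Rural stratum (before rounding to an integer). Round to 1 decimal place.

161.2

Neyman allocation: nₕ = n·NₕSₕ / Σⱼ NⱼSⱼ.
Σ NⱼSⱼ = 2735·0.567 + 3541·0.961 = 4953.646.
n_{Rural} = 515·2735·0.567 / 4953.646 = 161.2.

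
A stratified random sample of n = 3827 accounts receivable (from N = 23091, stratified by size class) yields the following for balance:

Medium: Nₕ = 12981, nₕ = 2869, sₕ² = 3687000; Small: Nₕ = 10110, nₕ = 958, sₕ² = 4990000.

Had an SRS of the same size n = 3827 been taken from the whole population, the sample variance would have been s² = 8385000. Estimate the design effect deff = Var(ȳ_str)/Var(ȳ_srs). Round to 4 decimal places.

0.6676

Var(ȳ_str) = Σ Wₕ²(1−fₕ)sₕ²/nₕ with Wₕ = Nₕ/23091:
  Medium: (12981/23091)²·(1−2869/12981)·3687000/2869 = 316.37512
  Small: (10110/23091)²·(1−958/10110)·4990000/958 = 903.89237
  → Var(ȳ_str) = 1220.2675.
Var(ȳ_srs) = (1 − 3827/23091)·8385000/3827 = 1827.8827.
deff = 1220.2675 / 1827.8827 = 0.6676.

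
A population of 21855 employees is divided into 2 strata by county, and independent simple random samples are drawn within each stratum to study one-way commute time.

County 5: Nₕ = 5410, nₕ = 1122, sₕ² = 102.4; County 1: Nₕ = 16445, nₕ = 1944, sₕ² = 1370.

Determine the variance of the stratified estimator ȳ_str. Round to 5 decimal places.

Var(ȳ_str) = Σₕ Wₕ²(1 − fₕ)sₕ²/nₕ with Wₕ = Nₕ/N, N = 21855.
County 5: Wₕ = 0.24754061; term = 0.24754061²·(1 − 0.20739372)·102.4/1122 = 0.0044325896.
County 1: Wₕ = 0.75245939; term = 0.75245939²·(1 − 0.11821222)·1370/1944 = 0.35184754.
Sum = 0.35628013.

0.35628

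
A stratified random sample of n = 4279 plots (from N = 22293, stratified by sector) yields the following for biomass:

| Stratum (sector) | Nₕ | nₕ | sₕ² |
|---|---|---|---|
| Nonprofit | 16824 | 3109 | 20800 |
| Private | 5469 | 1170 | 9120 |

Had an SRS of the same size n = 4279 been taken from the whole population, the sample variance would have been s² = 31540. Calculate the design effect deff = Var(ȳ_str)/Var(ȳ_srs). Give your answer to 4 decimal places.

Var(ȳ_str) = Σ Wₕ²(1−fₕ)sₕ²/nₕ with Wₕ = Nₕ/22293:
  Nonprofit: (16824/22293)²·(1−3109/16824)·20800/3109 = 3.1062088
  Private: (5469/22293)²·(1−1170/5469)·9120/1170 = 0.36876298
  → Var(ȳ_str) = 3.4749718.
Var(ȳ_srs) = (1 − 4279/22293)·31540/4279 = 5.9560872.
deff = 3.4749718 / 5.9560872 = 0.5834.

0.5834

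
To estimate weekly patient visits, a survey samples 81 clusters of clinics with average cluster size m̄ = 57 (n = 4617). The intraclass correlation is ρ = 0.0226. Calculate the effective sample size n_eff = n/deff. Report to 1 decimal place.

deff = 1 + (57 − 1)·0.0226 = 1 + 1.2656 = 2.2656.
n_eff = 4617 / 2.2656 = 2037.9.

2037.9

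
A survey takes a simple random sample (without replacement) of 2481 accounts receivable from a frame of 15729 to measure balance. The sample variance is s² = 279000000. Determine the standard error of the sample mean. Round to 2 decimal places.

307.76

Under SRS without replacement, Var(ȳ) = (1 − f)·s²/n with f = n/N = 2481/15729 = 0.15773412.
Var(ȳ) = (1 − 0.15773412)·279000000/2481 = 0.84226588·112454.66 = 94716.719.
SE(ȳ) = √(94716.719) = 307.76.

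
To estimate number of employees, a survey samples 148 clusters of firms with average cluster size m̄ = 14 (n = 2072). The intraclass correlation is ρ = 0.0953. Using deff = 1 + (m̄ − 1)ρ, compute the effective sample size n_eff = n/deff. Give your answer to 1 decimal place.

925.5

deff = 1 + (14 − 1)·0.0953 = 1 + 1.2389 = 2.2389.
n_eff = 2072 / 2.2389 = 925.5.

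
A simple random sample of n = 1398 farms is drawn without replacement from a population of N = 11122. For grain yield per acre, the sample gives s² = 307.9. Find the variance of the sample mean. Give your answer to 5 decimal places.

0.19256

Under SRS without replacement, Var(ȳ) = (1 − f)·s²/n with f = n/N = 1398/11122 = 0.12569682.
Var(ȳ) = (1 − 0.12569682)·307.9/1398 = 0.87430318·0.2202432 = 0.19255933.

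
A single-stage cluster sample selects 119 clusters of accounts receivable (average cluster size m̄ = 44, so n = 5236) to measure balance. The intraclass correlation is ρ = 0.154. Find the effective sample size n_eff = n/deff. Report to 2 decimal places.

deff = 1 + (44 − 1)·0.154 = 1 + 6.622 = 7.622.
n_eff = 5236 / 7.622 = 686.96.

686.96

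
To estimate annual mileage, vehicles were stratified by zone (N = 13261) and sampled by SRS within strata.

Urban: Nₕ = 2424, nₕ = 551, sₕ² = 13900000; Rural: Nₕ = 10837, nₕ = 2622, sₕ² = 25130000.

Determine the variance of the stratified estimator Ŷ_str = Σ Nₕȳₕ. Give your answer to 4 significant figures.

9.678 × 10^11

Var(Ŷ_str) = Σₕ Nₕ²(1 − fₕ)sₕ²/nₕ.
Urban: 2424²·(1 − 551/2424)·13900000/551 = 1.1453378 × 10^11.
Rural: 10837²·(1 − 2622/10837)·25130000/2622 = 8.5325029 × 10^11.
Sum = 9.6778407 × 10^11.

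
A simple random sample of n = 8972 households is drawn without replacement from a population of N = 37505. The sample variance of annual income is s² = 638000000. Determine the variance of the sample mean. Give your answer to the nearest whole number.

Under SRS without replacement, Var(ȳ) = (1 − f)·s²/n with f = n/N = 8972/37505 = 0.23922144.
Var(ȳ) = (1 − 0.23922144)·638000000/8972 = 0.76077856·71110.12 = 54099.055.

54099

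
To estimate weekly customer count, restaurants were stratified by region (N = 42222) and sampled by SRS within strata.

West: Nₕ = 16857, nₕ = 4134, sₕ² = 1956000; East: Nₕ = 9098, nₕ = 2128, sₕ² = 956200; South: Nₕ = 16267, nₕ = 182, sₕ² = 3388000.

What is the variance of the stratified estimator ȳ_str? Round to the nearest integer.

2805

Var(ȳ_str) = Σₕ Wₕ²(1 − fₕ)sₕ²/nₕ with Wₕ = Nₕ/N, N = 42222.
West: Wₕ = 0.39924684; term = 0.39924684²·(1 − 0.24523937)·1956000/4134 = 56.923368.
East: Wₕ = 0.21548008; term = 0.21548008²·(1 − 0.23389756)·956200/2128 = 15.983733.
South: Wₕ = 0.38527308; term = 0.38527308²·(1 − 0.01118830)·3388000/182 = 2732.2658.
Sum = 2805.1729.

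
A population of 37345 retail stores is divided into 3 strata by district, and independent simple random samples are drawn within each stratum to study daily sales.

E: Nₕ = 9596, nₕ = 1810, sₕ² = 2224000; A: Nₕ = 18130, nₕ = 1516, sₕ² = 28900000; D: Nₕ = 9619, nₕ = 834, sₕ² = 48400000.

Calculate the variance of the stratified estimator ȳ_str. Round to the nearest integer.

Var(ȳ_str) = Σₕ Wₕ²(1 − fₕ)sₕ²/nₕ with Wₕ = Nₕ/N, N = 37345.
E: Wₕ = 0.25695542; term = 0.25695542²·(1 − 0.18862026)·2224000/1810 = 65.825766.
A: Wₕ = 0.48547329; term = 0.48547329²·(1 − 0.08361831)·28900000/1516 = 4117.2356.
D: Wₕ = 0.25757129; term = 0.25757129²·(1 − 0.08670340)·48400000/834 = 3516.3012.
Sum = 7699.3626.

7699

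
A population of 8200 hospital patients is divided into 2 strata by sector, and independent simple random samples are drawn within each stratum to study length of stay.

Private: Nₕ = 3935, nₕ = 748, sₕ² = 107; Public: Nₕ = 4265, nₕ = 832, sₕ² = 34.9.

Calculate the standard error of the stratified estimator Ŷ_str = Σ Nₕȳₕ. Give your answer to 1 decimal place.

1551.8

Var(Ŷ_str) = Σₕ Nₕ²(1 − fₕ)sₕ²/nₕ.
Private: 3935²·(1 − 748/3935)·107/748 = 1.7939444 × 10^6.
Public: 4265²·(1 − 832/4265)·34.9/832 = 614178.97.
Sum = 2.4081234 × 10^6.
SE = √(2.4081234 × 10^6) = 1551.8.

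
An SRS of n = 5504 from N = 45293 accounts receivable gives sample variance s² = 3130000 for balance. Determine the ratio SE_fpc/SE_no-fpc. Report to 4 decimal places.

f = n/N = 5504/45293 = 0.12151988.
SE_no-fpc = √(s²/n) = 23.846956; SE_fpc = √((1−f)s²/n) = 22.351101.
Ratio = √(1−f) = 0.93727270.

0.9373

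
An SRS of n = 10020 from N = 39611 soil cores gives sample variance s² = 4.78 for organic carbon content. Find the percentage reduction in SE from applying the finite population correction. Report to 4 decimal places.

13.5685

f = n/N = 10020/39611 = 0.25296004.
SE_no-fpc = √(s²/n) = 0.021841381; SE_fpc = √((1−f)s²/n) = 0.018877827.
Ratio = √(1−f) = 0.86431474. Reduction = 100·(1 − 0.86431474) = 13.5685%.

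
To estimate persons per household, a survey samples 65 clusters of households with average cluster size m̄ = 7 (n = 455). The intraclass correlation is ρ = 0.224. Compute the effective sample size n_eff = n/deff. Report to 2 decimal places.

deff = 1 + (7 − 1)·0.224 = 1 + 1.344 = 2.344.
n_eff = 455 / 2.344 = 194.11.

194.11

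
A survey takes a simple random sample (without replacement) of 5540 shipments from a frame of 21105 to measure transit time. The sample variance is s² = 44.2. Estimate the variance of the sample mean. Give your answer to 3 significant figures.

0.00588

Under SRS without replacement, Var(ȳ) = (1 − f)·s²/n with f = n/N = 5540/21105 = 0.26249704.
Var(ȳ) = (1 − 0.26249704)·44.2/5540 = 0.73750296·0.0079783394 = 0.0058840489.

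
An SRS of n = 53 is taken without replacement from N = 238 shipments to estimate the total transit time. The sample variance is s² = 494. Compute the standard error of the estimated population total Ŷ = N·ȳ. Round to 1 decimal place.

640.6

Var(Ŷ) = N²·Var(ȳ) = N²·(1 − n/N)·s²/n.
f = 53/238 = 0.22268908; Var(ȳ) = 0.77731092·494/53 = 7.2451245.
Var(Ŷ) = 238² · 7.2451245 = 410392.83.
SE(Ŷ) = √(410392.83) = 640.6.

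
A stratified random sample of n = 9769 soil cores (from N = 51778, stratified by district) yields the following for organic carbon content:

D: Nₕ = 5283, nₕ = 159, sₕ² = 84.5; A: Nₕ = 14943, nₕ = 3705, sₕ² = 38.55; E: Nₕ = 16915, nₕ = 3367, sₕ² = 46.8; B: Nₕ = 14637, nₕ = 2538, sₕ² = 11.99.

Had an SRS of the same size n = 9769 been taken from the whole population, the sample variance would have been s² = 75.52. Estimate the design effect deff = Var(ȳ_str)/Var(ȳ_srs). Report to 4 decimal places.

Var(ȳ_str) = Σ Wₕ²(1−fₕ)sₕ²/nₕ with Wₕ = Nₕ/51778:
  D: (5283/51778)²·(1−159/5283)·84.5/159 = 0.0053661002
  A: (14943/51778)²·(1−3705/14943)·38.55/3705 = 6.5173711 × 10^-4
  E: (16915/51778)²·(1−3367/16915)·46.8/3367 = 0.0011881175
  B: (14637/51778)²·(1−2538/14637)·11.99/2538 = 3.1206034 × 10^-4
  → Var(ȳ_str) = 0.0075180152.
Var(ȳ_srs) = (1 − 9769/51778)·75.52/9769 = 0.0062720418.
deff = 0.0075180152 / 0.0062720418 = 1.1987.

1.1987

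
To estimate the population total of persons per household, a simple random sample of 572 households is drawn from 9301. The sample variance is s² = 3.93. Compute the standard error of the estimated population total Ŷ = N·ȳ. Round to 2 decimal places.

746.87

Var(Ŷ) = N²·Var(ȳ) = N²·(1 − n/N)·s²/n.
f = 572/9301 = 0.06149876; Var(ȳ) = 0.93850124·3.93/572 = 0.0064480942.
Var(Ŷ) = 9301² · 0.0064480942 = 557815.61.
SE(Ŷ) = √(557815.61) = 746.87.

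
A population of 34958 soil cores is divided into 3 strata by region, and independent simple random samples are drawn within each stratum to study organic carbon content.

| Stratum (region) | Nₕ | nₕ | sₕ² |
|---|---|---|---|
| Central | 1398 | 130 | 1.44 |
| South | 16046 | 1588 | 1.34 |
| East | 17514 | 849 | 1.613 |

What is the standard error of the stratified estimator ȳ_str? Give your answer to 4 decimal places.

0.0251

Var(ȳ_str) = Σₕ Wₕ²(1 − fₕ)sₕ²/nₕ with Wₕ = Nₕ/N, N = 34958.
Central: Wₕ = 0.03999085; term = 0.03999085²·(1 − 0.09298999)·1.44/130 = 1.6067652 × 10^-5.
South: Wₕ = 0.45900795; term = 0.45900795²·(1 − 0.09896547)·1.34/1588 = 1.6019028 × 10^-4.
East: Wₕ = 0.50100120; term = 0.50100120²·(1 − 0.04847551)·1.613/849 = 4.5375788 × 10^-4.
Sum = 6.3001581 × 10^-4.
SE = √(6.3001581 × 10^-4) = 0.0251.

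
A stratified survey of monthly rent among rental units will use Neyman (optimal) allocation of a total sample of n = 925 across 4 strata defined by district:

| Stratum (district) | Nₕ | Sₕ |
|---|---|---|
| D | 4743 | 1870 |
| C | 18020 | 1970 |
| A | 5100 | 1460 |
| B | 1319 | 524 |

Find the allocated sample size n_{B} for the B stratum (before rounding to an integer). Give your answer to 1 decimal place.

Neyman allocation: nₕ = n·NₕSₕ / Σⱼ NⱼSⱼ.
Σ NⱼSⱼ = 4743·1870 + 18020·1970 + 5100·1460 + 1319·524 = 5.2505966 × 10^7.
n_{B} = 925·1319·524 / (5.2505966 × 10^7) = 12.2.

12.2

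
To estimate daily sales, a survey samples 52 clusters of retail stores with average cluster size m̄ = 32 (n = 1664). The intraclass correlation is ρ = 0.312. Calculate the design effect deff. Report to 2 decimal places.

deff = 1 + (32 − 1)·0.312 = 1 + 9.672 = 10.672.

10.67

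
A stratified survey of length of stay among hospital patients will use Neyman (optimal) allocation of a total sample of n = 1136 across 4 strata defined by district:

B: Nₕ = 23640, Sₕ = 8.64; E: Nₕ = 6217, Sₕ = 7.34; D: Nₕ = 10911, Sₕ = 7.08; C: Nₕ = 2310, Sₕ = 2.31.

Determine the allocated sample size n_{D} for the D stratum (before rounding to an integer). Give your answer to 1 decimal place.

264.0

Neyman allocation: nₕ = n·NₕSₕ / Σⱼ NⱼSⱼ.
Σ NⱼSⱼ = 23640·8.64 + 6217·7.34 + 10911·7.08 + 2310·2.31 = 332468.36.
n_{D} = 1136·10911·7.08 / 332468.36 = 264.0.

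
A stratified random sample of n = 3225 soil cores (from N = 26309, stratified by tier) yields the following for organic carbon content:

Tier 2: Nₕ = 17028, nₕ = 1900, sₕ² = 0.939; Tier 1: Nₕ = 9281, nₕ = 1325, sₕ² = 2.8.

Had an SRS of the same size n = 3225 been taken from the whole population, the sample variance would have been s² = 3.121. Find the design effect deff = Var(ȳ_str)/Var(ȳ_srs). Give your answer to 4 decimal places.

Var(ȳ_str) = Σ Wₕ²(1−fₕ)sₕ²/nₕ with Wₕ = Nₕ/26309:
  Tier 2: (17028/26309)²·(1−1900/17028)·0.939/1900 = 1.8392826 × 10^-4
  Tier 1: (9281/26309)²·(1−1325/9281)·2.8/1325 = 2.2543587 × 10^-4
  → Var(ȳ_str) = 4.0936413 × 10^-4.
Var(ȳ_srs) = (1 − 3225/26309)·3.121/3225 = 8.4912333 × 10^-4.
deff = (4.0936413 × 10^-4) / (8.4912333 × 10^-4) = 0.4821.

0.4821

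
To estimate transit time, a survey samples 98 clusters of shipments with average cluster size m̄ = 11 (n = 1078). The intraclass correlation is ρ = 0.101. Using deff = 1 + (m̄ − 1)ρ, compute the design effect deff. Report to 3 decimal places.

deff = 1 + (11 − 1)·0.101 = 1 + 1.01 = 2.01.

2.010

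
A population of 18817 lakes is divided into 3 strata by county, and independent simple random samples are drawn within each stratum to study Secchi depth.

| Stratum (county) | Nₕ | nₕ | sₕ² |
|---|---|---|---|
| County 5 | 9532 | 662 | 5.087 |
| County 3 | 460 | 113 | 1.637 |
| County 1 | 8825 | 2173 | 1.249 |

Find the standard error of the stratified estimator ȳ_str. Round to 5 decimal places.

0.04401

Var(ȳ_str) = Σₕ Wₕ²(1 − fₕ)sₕ²/nₕ with Wₕ = Nₕ/N, N = 18817.
County 5: Wₕ = 0.50656321; term = 0.50656321²·(1 − 0.06945027)·5.087/662 = 0.0018348925.
County 3: Wₕ = 0.02444598; term = 0.02444598²·(1 − 0.24565217)·1.637/113 = 6.5306555 × 10^-6.
County 1: Wₕ = 0.46899081; term = 0.46899081²·(1 − 0.24623229)·1.249/2173 = 9.5294733 × 10^-5.
Sum = 0.0019367179.
SE = √(0.0019367179) = 0.04401.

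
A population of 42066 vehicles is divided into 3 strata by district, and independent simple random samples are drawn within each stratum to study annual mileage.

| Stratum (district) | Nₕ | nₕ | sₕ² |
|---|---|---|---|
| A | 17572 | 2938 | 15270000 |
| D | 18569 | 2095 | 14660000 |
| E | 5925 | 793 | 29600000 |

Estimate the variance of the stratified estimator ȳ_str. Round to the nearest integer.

2606

Var(ȳ_str) = Σₕ Wₕ²(1 − fₕ)sₕ²/nₕ with Wₕ = Nₕ/N, N = 42066.
A: Wₕ = 0.41772453; term = 0.41772453²·(1 − 0.16719781)·15270000/2938 = 755.28186.
D: Wₕ = 0.44142538; term = 0.44142538²·(1 − 0.11282245)·14660000/2095 = 1209.6928.
E: Wₕ = 0.14085009; term = 0.14085009²·(1 − 0.13383966)·29600000/793 = 641.40315.
Sum = 2606.3778.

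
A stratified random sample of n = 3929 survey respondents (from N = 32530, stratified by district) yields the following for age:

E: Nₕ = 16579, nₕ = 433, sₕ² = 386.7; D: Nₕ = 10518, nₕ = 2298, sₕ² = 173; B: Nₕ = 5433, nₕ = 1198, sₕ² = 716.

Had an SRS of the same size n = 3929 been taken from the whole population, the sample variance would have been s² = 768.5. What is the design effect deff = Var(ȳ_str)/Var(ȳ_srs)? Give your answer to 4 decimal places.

1.4250

Var(ȳ_str) = Σ Wₕ²(1−fₕ)sₕ²/nₕ with Wₕ = Nₕ/32530:
  E: (16579/32530)²·(1−433/16579)·386.7/433 = 0.22591311
  D: (10518/32530)²·(1−2298/10518)·173/2298 = 0.0061508188
  B: (5433/32530)²·(1−1198/5433)·716/1198 = 0.012995147
  → Var(ȳ_str) = 0.24505908.
Var(ȳ_srs) = (1 − 3929/32530)·768.5/3929 = 0.1719725.
deff = 0.24505908 / 0.1719725 = 1.4250.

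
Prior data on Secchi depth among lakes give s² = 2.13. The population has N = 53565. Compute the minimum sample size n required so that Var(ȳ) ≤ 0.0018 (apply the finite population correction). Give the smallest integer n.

Without fpc, n₀ = s²/D = 2.13/0.0018 = 1183.3333.
With fpc, (1 − n/N)·s²/n ≤ D requires n ≥ n₀/(1 + n₀/N) = 1183.3333/(1 + 1183.3333/53565) = 1157.7567.
Rounding up, n = 1158.

1158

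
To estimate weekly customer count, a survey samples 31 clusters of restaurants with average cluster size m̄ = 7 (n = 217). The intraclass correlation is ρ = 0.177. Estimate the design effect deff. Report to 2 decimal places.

deff = 1 + (7 − 1)·0.177 = 1 + 1.062 = 2.062.

2.06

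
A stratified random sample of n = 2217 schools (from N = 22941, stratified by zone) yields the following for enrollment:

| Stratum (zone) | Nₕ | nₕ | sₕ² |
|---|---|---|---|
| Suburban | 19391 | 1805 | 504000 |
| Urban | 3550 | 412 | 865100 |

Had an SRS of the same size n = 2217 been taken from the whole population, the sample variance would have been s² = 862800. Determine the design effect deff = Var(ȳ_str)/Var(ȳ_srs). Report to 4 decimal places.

Var(ȳ_str) = Σ Wₕ²(1−fₕ)sₕ²/nₕ with Wₕ = Nₕ/22941:
  Suburban: (19391/22941)²·(1−1805/19391)·504000/1805 = 180.92389
  Urban: (3550/22941)²·(1−412/3550)·865100/412 = 44.445285
  → Var(ȳ_str) = 225.36918.
Var(ȳ_srs) = (1 − 2217/22941)·862800/2217 = 351.56504.
deff = 225.36918 / 351.56504 = 0.6410.

0.6410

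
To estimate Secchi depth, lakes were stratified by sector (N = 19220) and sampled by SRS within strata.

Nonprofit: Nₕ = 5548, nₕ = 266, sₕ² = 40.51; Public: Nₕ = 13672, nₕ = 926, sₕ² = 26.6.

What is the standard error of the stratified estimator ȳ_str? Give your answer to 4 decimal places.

0.1601

Var(ȳ_str) = Σₕ Wₕ²(1 − fₕ)sₕ²/nₕ with Wₕ = Nₕ/N, N = 19220.
Nonprofit: Wₕ = 0.28865765; term = 0.28865765²·(1 − 0.04794521)·40.51/266 = 0.012081161.
Public: Wₕ = 0.71134235; term = 0.71134235²·(1 − 0.06772967)·26.6/926 = 0.013550953.
Sum = 0.025632114.
SE = √(0.025632114) = 0.1601.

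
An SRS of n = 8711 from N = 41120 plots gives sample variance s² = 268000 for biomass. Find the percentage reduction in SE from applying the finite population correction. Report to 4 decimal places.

f = n/N = 8711/41120 = 0.21184339.
SE_no-fpc = √(s²/n) = 5.5466836; SE_fpc = √((1−f)s²/n) = 4.924245.
Ratio = √(1−f) = 0.88778185. Reduction = 100·(1 − 0.88778185) = 11.2218%.

11.2218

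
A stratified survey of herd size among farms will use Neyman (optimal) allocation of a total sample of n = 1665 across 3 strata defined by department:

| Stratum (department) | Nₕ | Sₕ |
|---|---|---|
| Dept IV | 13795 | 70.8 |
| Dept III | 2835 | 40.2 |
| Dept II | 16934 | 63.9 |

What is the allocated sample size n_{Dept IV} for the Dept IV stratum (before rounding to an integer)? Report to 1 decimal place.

Neyman allocation: nₕ = n·NₕSₕ / Σⱼ NⱼSⱼ.
Σ NⱼSⱼ = 13795·70.8 + 2835·40.2 + 16934·63.9 = 2.1727356 × 10^6.
n_{Dept IV} = 1665·13795·70.8 / (2.1727356 × 10^6) = 748.4.

748.4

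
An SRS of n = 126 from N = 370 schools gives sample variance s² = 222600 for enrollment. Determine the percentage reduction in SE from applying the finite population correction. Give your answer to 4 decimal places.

18.7929

f = n/N = 126/370 = 0.34054054.
SE_no-fpc = √(s²/n) = 42.031734; SE_fpc = √((1−f)s²/n) = 34.132756.
Ratio = √(1−f) = 0.81207109. Reduction = 100·(1 − 0.81207109) = 18.7929%.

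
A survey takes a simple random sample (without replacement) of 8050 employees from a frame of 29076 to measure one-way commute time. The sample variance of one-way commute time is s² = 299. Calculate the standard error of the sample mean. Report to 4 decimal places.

0.1639

Under SRS without replacement, Var(ȳ) = (1 − f)·s²/n with f = n/N = 8050/29076 = 0.27686064.
Var(ȳ) = (1 − 0.27686064)·299/8050 = 0.72313936·0.037142857 = 0.026859462.
SE(ȳ) = √(0.026859462) = 0.1639.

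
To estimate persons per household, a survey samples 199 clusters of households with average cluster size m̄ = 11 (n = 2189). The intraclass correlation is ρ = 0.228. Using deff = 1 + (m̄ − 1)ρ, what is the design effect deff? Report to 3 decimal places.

deff = 1 + (11 − 1)·0.228 = 1 + 2.28 = 3.28.

3.280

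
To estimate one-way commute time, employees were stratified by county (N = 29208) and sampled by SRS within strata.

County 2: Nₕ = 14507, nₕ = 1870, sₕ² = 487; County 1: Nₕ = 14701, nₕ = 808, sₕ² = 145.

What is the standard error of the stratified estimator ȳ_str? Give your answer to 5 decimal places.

Var(ȳ_str) = Σₕ Wₕ²(1 − fₕ)sₕ²/nₕ with Wₕ = Nₕ/N, N = 29208.
County 2: Wₕ = 0.49667899; term = 0.49667899²·(1 − 0.12890329)·487/1870 = 0.055963557.
County 1: Wₕ = 0.50332101; term = 0.50332101²·(1 − 0.05496225)·145/808 = 0.04296313.
Sum = 0.098926687.
SE = √(0.098926687) = 0.31453.

0.31453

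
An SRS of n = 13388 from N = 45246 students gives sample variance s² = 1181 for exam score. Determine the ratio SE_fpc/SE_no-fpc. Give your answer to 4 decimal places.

0.8391

f = n/N = 13388/45246 = 0.29589356.
SE_no-fpc = √(s²/n) = 0.29700728; SE_fpc = √((1−f)s²/n) = 0.24922193.
Ratio = √(1−f) = 0.83911051.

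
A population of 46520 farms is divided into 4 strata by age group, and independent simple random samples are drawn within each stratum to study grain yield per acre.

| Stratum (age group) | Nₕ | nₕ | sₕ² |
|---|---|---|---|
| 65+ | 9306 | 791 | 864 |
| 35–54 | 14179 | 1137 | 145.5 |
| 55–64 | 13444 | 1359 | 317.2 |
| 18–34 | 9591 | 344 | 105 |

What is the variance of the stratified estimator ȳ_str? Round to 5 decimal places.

Var(ȳ_str) = Σₕ Wₕ²(1 − fₕ)sₕ²/nₕ with Wₕ = Nₕ/N, N = 46520.
65+: Wₕ = 0.20004299; term = 0.20004299²·(1 − 0.08499893)·864/791 = 0.039994986.
35–54: Wₕ = 0.30479364; term = 0.30479364²·(1 − 0.08018901)·145.5/1137 = 0.010934852.
55–64: Wₕ = 0.28899398; term = 0.28899398²·(1 − 0.10108599)·317.2/1359 = 0.017523041.
18–34: Wₕ = 0.20616939; term = 0.20616939²·(1 − 0.03586696)·105/344 = 0.012508816.
Sum = 0.080961695.

0.08096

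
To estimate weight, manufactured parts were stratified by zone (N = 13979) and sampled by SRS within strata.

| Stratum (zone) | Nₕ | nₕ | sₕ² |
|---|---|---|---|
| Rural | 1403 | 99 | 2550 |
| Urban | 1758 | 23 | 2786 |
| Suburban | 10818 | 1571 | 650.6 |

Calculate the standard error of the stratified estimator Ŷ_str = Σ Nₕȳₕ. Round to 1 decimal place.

Var(Ŷ_str) = Σₕ Nₕ²(1 − fₕ)sₕ²/nₕ.
Rural: 1403²·(1 − 99/1403)·2550/99 = 4.7123794 × 10^7.
Urban: 1758²·(1 − 23/1758)·2786/23 = 3.6946357 × 10^8.
Suburban: 10818²·(1 − 1571/10818)·650.6/1571 = 4.1427212 × 10^7.
Sum = 4.5801458 × 10^8.
SE = √(4.5801458 × 10^8) = 21401.3.

21401.3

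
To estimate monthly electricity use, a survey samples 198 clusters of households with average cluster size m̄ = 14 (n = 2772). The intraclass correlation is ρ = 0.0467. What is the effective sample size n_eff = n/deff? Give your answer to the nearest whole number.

1725

deff = 1 + (14 − 1)·0.0467 = 1 + 0.6071 = 1.6071.
n_eff = 2772 / 1.6071 = 1725.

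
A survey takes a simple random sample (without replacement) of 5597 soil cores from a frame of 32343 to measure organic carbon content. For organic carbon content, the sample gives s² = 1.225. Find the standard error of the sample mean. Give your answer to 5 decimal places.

0.01345

Under SRS without replacement, Var(ȳ) = (1 − f)·s²/n with f = n/N = 5597/32343 = 0.17305136.
Var(ȳ) = (1 − 0.17305136)·1.225/5597 = 0.82694864·2.1886725 × 10^-4 = 1.8099198 × 10^-4.
SE(ȳ) = √(1.8099198 × 10^-4) = 0.01345.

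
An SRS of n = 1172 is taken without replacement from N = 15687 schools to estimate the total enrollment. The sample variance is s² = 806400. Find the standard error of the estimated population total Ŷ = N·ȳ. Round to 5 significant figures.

395810

Var(Ŷ) = N²·Var(ȳ) = N²·(1 − n/N)·s²/n.
f = 1172/15687 = 0.07471154; Var(ȳ) = 0.92528846·806400/1172 = 636.64899.
Var(Ŷ) = 15687² · 636.64899 = 1.5666784 × 10^11.
SE(Ŷ) = √(1.5666784 × 10^11) = 395810.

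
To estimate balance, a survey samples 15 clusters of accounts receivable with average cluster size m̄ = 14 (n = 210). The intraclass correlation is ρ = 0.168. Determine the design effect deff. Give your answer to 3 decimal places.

3.184

deff = 1 + (14 − 1)·0.168 = 1 + 2.184 = 3.184.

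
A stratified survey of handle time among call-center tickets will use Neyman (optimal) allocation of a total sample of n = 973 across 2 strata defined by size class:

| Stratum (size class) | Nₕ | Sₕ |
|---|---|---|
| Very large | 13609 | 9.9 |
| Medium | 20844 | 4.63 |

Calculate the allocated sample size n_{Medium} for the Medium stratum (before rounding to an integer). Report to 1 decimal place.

Neyman allocation: nₕ = n·NₕSₕ / Σⱼ NⱼSⱼ.
Σ NⱼSⱼ = 13609·9.9 + 20844·4.63 = 231236.82.
n_{Medium} = 973·20844·4.63 / 231236.82 = 406.1.

406.1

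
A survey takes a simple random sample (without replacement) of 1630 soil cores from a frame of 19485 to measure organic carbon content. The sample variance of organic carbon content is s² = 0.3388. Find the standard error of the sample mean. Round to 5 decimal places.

0.01380

Under SRS without replacement, Var(ȳ) = (1 − f)·s²/n with f = n/N = 1630/19485 = 0.08365409.
Var(ȳ) = (1 − 0.08365409)·0.3388/1630 = 0.91634591·2.0785276 × 10^-4 = 1.9046503 × 10^-4.
SE(ȳ) = √(1.9046503 × 10^-4) = 0.01380.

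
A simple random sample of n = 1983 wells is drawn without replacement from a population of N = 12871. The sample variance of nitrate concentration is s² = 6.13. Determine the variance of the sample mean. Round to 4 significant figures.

0.002615

Under SRS without replacement, Var(ȳ) = (1 − f)·s²/n with f = n/N = 1983/12871 = 0.15406728.
Var(ȳ) = (1 − 0.15406728)·6.13/1983 = 0.84593272·0.0030912758 = 0.0026150114.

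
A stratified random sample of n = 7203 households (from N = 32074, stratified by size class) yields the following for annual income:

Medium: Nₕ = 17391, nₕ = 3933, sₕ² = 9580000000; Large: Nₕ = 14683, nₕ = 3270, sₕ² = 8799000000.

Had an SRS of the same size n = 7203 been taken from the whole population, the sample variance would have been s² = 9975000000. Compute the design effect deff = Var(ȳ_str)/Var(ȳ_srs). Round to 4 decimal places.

Var(ȳ_str) = Σ Wₕ²(1−fₕ)sₕ²/nₕ with Wₕ = Nₕ/32074:
  Medium: (17391/32074)²·(1−3933/17391)·9580000000/3933 = 554166.66
  Large: (14683/32074)²·(1−3270/14683)·8799000000/3270 = 438322.67
  → Var(ȳ_str) = 992489.33.
Var(ȳ_srs) = (1 − 7203/32074)·9975000000/7203 = 1.0738401 × 10^6.
deff = 992489.33 / (1.0738401 × 10^6) = 0.9242.

0.9242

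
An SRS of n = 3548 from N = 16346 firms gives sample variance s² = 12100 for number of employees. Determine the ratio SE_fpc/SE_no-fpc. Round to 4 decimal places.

f = n/N = 3548/16346 = 0.21705616.
SE_no-fpc = √(s²/n) = 1.8467193; SE_fpc = √((1−f)s²/n) = 1.6340532.
Ratio = √(1−f) = 0.88484114.

0.8848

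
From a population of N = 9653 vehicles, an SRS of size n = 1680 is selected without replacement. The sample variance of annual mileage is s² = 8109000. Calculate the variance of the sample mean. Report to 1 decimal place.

Under SRS without replacement, Var(ȳ) = (1 − f)·s²/n with f = n/N = 1680/9653 = 0.17403916.
Var(ȳ) = (1 − 0.17403916)·8109000/1680 = 0.82596084·4826.7857 = 3986.736.

3986.7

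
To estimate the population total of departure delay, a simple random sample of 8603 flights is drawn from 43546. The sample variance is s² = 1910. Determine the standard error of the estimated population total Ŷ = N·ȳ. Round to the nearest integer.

18380

Var(Ŷ) = N²·Var(ȳ) = N²·(1 − n/N)·s²/n.
f = 8603/43546 = 0.19756120; Var(ȳ) = 0.80243880·1910/8603 = 0.17815391.
Var(Ŷ) = 43546² · 0.17815391 = 3.3782509 × 10^8.
SE(Ŷ) = √(3.3782509 × 10^8) = 18380.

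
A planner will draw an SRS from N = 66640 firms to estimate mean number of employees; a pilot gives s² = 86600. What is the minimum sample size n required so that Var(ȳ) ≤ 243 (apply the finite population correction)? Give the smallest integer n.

Without fpc, n₀ = s²/D = 86600/243 = 356.3786.
With fpc, (1 − n/N)·s²/n ≤ D requires n ≥ n₀/(1 + n₀/N) = 356.3786/(1 + 356.3786/66640) = 354.4829.
Rounding up, n = 355.

355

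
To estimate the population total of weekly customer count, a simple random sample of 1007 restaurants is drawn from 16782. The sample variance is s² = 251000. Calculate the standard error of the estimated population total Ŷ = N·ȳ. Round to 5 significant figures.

Var(Ŷ) = N²·Var(ȳ) = N²·(1 − n/N)·s²/n.
f = 1007/16782 = 0.06000477; Var(ȳ) = 0.93999523·251000/1007 = 234.29871.
Var(Ŷ) = 16782² · 234.29871 = 6.598684 × 10^10.
SE(Ŷ) = √(6.598684 × 10^10) = 256880.

256880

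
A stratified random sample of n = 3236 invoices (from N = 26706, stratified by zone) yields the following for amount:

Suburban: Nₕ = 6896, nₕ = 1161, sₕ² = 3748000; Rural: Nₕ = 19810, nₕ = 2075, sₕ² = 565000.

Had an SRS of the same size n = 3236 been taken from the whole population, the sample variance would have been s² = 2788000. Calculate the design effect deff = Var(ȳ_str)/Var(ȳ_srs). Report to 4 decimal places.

0.4136

Var(ȳ_str) = Σ Wₕ²(1−fₕ)sₕ²/nₕ with Wₕ = Nₕ/26706:
  Suburban: (6896/26706)²·(1−1161/6896)·3748000/1161 = 179.01126
  Rural: (19810/26706)²·(1−2075/19810)·565000/2075 = 134.13074
  → Var(ȳ_str) = 313.142.
Var(ȳ_srs) = (1 − 3236/26706)·2788000/3236 = 757.16146.
deff = 313.142 / 757.16146 = 0.4136.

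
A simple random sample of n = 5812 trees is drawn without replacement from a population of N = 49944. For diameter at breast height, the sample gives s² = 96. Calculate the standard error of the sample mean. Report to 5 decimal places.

Under SRS without replacement, Var(ȳ) = (1 − f)·s²/n with f = n/N = 5812/49944 = 0.11637033.
Var(ȳ) = (1 − 0.11637033)·96/5812 = 0.88362967·0.01651755 = 0.014595397.
SE(ȳ) = √(0.014595397) = 0.12081.

0.12081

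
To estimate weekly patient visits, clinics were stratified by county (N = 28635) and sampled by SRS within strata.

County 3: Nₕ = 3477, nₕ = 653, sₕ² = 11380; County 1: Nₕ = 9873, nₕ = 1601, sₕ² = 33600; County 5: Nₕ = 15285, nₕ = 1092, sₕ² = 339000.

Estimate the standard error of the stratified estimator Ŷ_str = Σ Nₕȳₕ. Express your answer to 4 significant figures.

Var(Ŷ_str) = Σₕ Nₕ²(1 − fₕ)sₕ²/nₕ.
County 3: 3477²·(1 − 653/3477)·11380/653 = 1.7111909 × 10^8.
County 1: 9873²·(1 − 1601/9873)·33600/1601 = 1.7139873 × 10^9.
County 5: 15285²·(1 − 1092/15285)·339000/1092 = 6.734676 × 10^10.
Sum = 6.9231866 × 10^10.
SE = √(6.9231866 × 10^10) = 263100.

263100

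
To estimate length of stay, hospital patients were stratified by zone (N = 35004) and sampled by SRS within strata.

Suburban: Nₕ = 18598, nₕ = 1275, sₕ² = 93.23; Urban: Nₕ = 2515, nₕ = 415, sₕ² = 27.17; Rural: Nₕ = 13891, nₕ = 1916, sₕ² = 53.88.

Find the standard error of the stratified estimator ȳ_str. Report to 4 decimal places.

0.1527

Var(ȳ_str) = Σₕ Wₕ²(1 − fₕ)sₕ²/nₕ with Wₕ = Nₕ/N, N = 35004.
Suburban: Wₕ = 0.53131071; term = 0.53131071²·(1 − 0.06855576)·93.23/1275 = 0.019226467.
Urban: Wₕ = 0.07184893; term = 0.07184893²·(1 − 0.16500994)·27.17/415 = 2.822042 × 10^-4.
Rural: Wₕ = 0.39684036; term = 0.39684036²·(1 − 0.13793103)·53.88/1916 = 0.0038177349.
Sum = 0.023326406.
SE = √(0.023326406) = 0.1527.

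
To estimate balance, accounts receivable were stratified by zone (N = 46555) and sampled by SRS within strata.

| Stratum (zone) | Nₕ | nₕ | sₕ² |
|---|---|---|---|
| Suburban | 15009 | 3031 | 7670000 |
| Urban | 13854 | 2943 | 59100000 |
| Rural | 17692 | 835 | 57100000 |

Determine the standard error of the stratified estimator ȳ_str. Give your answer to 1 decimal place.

Var(ȳ_str) = Σₕ Wₕ²(1 − fₕ)sₕ²/nₕ with Wₕ = Nₕ/N, N = 46555.
Suburban: Wₕ = 0.32239287; term = 0.32239287²·(1 − 0.20194550)·7670000/3031 = 209.90019.
Urban: Wₕ = 0.29758350; term = 0.29758350²·(1 − 0.21242962)·59100000/2943 = 1400.5683.
Rural: Wₕ = 0.38002363; term = 0.38002363²·(1 − 0.04719647)·57100000/835 = 9409.6656.
Sum = 11020.134.
SE = √(11020.134) = 105.0.

105.0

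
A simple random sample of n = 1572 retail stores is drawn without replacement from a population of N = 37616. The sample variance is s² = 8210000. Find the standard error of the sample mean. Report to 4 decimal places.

70.7417

Under SRS without replacement, Var(ȳ) = (1 − f)·s²/n with f = n/N = 1572/37616 = 0.04179073.
Var(ȳ) = (1 − 0.04179073)·8210000/1572 = 0.95820927·5222.6463 = 5004.3881.
SE(ȳ) = √(5004.3881) = 70.7417.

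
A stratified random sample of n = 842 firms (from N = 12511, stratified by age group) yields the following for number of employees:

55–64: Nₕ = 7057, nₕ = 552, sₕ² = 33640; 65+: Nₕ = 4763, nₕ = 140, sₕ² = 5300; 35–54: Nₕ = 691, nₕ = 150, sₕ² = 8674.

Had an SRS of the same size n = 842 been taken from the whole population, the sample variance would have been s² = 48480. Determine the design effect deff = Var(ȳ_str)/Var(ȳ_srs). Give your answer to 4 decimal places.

Var(ȳ_str) = Σ Wₕ²(1−fₕ)sₕ²/nₕ with Wₕ = Nₕ/12511:
  55–64: (7057/12511)²·(1−552/7057)·33640/552 = 17.873116
  65+: (4763/12511)²·(1−140/4763)·5300/140 = 5.3255965
  35–54: (691/12511)²·(1−150/691)·8674/150 = 0.13810819
  → Var(ȳ_str) = 23.336821.
Var(ȳ_srs) = (1 − 842/12511)·48480/842 = 53.702207.
deff = 23.336821 / 53.702207 = 0.4346.

0.4346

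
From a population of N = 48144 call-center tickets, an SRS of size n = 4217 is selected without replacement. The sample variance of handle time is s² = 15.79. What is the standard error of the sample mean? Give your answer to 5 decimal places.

0.05845

Under SRS without replacement, Var(ȳ) = (1 − f)·s²/n with f = n/N = 4217/48144 = 0.08759139.
Var(ȳ) = (1 − 0.08759139)·15.79/4217 = 0.91240861·0.003744368 = 0.0034163936.
SE(ȳ) = √(0.0034163936) = 0.05845.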